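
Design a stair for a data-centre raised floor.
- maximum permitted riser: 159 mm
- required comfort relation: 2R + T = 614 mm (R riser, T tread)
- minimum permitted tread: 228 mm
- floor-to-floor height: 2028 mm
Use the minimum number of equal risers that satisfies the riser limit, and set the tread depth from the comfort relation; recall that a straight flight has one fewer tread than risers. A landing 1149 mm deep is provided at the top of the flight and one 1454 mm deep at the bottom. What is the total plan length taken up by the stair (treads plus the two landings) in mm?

⌈2028/159⌉ = 13 risers.
Each riser is 2028/13 = 156 mm (≤ 159 mm).
From 2R + T = 614: T = 614 − 312 = 302 mm.
Going = (13 − 1) × 302 = 3624 mm.
Add landings: 3624 + 1149 + 1454 = 6227 mm.

6227 mm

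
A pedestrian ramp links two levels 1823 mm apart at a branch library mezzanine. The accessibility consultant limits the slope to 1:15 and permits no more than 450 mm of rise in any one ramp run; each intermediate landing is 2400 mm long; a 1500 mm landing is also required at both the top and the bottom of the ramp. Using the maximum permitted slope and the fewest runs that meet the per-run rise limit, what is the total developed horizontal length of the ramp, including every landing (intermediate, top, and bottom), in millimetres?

At most 450 each: 1823/450 = 4.05, giving 5 ramp runs. That means 4 intermediate landings.
Ramp run (horizontal) at 1:15: 1823 × 15 = 27345 mm.
Intermediate landings: 4 × 2400 = 9600 mm.
Top and bottom landings: 2 × 1500 = 3000 mm.
Total = 27345 + 9600 + 3000 = 39945 mm.

39945 mm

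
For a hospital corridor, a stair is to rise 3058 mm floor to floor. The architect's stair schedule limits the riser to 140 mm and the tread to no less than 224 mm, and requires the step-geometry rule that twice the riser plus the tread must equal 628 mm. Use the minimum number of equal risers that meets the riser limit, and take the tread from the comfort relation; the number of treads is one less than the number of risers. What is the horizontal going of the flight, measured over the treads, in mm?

7350 mm

3058 / 140 = 21.84, so 22 risers are needed.
R = 3058 ÷ 22 = 139 mm.
From 2R + T = 628: T = 628 − 278 = 350 mm.
Going = (22 − 1) × 350 = 7350 mm.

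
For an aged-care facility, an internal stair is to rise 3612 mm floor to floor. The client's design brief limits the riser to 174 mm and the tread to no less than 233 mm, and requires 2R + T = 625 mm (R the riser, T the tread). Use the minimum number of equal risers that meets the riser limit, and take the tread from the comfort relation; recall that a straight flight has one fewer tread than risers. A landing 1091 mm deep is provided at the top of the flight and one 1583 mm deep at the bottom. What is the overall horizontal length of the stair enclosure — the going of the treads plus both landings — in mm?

3612 / 174 = 20.759 → round up to 21 risers.
R = 3612 ÷ 21 = 172 mm.
T = 625 − 2·172 = 281 mm, which satisfies the 233 mm minimum.
21 risers give 20 treads; going = 20 × 281 = 5620 mm.
Enclosure = 5620 + 1091 + 1583 = 8294 mm.

8294 mm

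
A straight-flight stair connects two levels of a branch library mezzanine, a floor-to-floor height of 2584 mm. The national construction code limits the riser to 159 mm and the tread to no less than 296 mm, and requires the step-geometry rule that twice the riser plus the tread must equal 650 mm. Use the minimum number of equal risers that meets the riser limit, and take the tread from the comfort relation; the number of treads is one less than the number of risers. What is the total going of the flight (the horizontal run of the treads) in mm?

⌈2584/159⌉ = 17 risers.
R = 2584 ÷ 17 = 152 mm.
Tread T = 650 − 2 × 152 = 346 mm (≥ 296 mm).
Going = (17 − 1) × 346 = 5536 mm.

5536 mm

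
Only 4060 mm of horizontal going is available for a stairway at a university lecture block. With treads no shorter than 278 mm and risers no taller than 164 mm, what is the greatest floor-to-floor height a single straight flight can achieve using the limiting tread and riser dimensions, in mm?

Treads that fit: ⌊4060 / 278⌋ = 14.
Risers = treads + 1 = 15.
Maximum height = 15 × 164 = 2460 mm.

2460 mm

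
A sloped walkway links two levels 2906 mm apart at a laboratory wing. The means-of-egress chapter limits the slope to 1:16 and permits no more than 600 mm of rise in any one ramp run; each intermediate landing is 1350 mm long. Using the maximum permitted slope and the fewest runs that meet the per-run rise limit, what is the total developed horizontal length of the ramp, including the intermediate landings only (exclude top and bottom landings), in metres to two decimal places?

51.90 m

⌈2906/600⌉ = 5 ramp runs. That means 4 intermediate landings.
Ramp run (horizontal) at 1:16: 2906 × 16 = 46496 mm.
4 intermediate landings contribute 4 × 1350 = 5400 mm.
Developed length = 46496 + 5400 = 51896 mm.
= 51.90 m.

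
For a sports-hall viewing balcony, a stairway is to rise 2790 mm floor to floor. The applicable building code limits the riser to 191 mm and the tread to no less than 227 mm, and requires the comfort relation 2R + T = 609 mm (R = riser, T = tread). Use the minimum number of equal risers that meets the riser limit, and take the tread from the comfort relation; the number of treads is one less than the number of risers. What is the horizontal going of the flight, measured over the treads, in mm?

3318 mm

2790 / 191 = 14.61, so 15 risers are needed.
Riser R = 2790 / 15 = 186 mm, within the 191 mm limit.
T = 609 − 2·186 = 237 mm, which satisfies the 227 mm minimum.
Going = (15 − 1) × 237 = 3318 mm.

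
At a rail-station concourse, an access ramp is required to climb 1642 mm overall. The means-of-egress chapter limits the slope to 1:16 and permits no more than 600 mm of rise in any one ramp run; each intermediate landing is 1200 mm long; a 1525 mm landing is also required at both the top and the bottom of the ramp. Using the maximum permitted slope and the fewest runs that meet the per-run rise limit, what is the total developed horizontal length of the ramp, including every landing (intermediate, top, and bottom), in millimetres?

1642 / 600 = 2.74, so 3 ramp runs are needed. That means 2 intermediate landings.
Horizontal run for 1642 mm of rise at 1:16 is 1642 × 16 = 26272 mm.
2 intermediate landings contribute 2 × 1200 = 2400 mm.
Top and bottom landings: 2 × 1525 = 3050 mm.
Total = 26272 + 2400 + 3050 = 31722 mm.

31722 mm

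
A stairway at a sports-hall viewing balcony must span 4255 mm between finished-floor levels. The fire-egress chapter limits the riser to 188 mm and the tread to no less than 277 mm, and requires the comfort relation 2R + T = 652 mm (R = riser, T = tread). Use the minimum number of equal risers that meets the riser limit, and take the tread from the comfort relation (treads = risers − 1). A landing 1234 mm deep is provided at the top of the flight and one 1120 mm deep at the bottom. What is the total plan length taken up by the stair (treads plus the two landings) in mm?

4255 / 188 = 22.633 → round up to 23 risers.
Each riser is 4255/23 = 185 mm (≤ 188 mm).
From 2R + T = 652: T = 652 − 370 = 282 mm.
Treads = 23 − 1 = 22; going = 22 × 282 = 6204 mm.
Enclosure = 6204 + 1234 + 1120 = 8558 mm.

8558 mm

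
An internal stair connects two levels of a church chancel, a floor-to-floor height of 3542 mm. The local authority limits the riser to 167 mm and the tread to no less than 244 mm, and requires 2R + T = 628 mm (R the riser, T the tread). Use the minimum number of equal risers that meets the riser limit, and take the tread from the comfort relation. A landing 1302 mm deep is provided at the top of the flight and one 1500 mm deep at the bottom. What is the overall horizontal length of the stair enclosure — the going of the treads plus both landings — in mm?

3542 / 167 = 21.21, so 22 risers are needed.
Each riser is 3542/22 = 161 mm (≤ 167 mm).
From 2R + T = 628: T = 628 − 322 = 306 mm.
Going = (22 − 1) × 306 = 6426 mm.
Enclosure = 6426 + 1302 + 1500 = 9228 mm.

9228 mm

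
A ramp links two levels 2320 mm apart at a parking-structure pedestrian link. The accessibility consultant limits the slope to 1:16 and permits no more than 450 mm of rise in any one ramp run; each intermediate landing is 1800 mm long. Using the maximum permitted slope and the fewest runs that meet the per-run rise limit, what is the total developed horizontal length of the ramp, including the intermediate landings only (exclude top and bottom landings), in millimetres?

2320 / 450 = 5.16, so 6 ramp runs are needed. That means 5 intermediate landings.
Horizontal run for 2320 mm of rise at 1:16 is 2320 × 16 = 37120 mm.
5 intermediate landings contribute 5 × 1800 = 9000 mm.
Developed length = 37120 + 9000 = 46120 mm.

46120 mm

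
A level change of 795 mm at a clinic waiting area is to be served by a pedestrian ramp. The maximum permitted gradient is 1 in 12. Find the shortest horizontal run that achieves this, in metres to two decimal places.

Run = rise × 12 = 795 × 12 = 9540 mm.
9540 mm = 9.54 m.

9.54 m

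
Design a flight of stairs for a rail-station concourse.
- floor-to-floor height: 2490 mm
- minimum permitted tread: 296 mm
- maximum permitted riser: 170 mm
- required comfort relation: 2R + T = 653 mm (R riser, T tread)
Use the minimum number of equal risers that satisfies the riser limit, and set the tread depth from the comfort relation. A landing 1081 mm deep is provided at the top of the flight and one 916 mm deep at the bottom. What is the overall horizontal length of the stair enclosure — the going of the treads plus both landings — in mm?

6491 mm

2490 / 170 = 14.65, so 15 risers are needed.
Each riser is 2490/15 = 166 mm (≤ 170 mm).
From 2R + T = 653: T = 653 − 332 = 321 mm.
15 risers give 14 treads; going = 14 × 321 = 4494 mm.
Add landings: 4494 + 1081 + 916 = 6491 mm.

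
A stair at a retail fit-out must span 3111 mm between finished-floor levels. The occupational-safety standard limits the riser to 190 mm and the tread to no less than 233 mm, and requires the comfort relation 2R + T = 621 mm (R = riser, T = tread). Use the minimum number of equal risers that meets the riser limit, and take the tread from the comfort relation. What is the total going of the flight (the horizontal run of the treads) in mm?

4080 mm

⌈3111/190⌉ = 17 risers.
Riser R = 3111 / 17 = 183 mm, within the 190 mm limit.
Tread T = 621 − 2 × 183 = 255 mm (≥ 233 mm).
Going = (17 − 1) × 255 = 4080 mm.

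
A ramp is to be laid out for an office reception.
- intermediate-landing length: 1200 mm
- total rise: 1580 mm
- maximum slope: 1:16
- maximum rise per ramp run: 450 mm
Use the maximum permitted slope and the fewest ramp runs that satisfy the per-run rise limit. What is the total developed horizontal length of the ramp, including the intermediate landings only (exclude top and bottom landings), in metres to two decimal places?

At most 450 each: 1580/450 = 3.51, giving 4 ramp runs. That means 3 intermediate landings.
Ramp run (horizontal) at 1:16: 1580 × 16 = 25280 mm.
Intermediate landings: 3 × 1200 = 3600 mm.
Total developed length = 25280 + 3600 = 28880 mm.
= 28.88 m.

28.88 m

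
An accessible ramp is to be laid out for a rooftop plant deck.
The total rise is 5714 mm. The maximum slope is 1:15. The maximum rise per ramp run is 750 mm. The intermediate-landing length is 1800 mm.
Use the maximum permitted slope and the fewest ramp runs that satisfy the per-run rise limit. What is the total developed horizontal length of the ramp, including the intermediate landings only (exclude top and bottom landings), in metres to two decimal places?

5714 / 750 = 7.619 → round up to 8 ramp runs. That means 7 intermediate landings.
Ramp run (horizontal) at 1:15: 5714 × 15 = 85710 mm.
7 intermediate landings contribute 7 × 1800 = 12600 mm.
Total developed length = 85710 + 12600 = 98310 mm.
= 98.31 m.

98.31 m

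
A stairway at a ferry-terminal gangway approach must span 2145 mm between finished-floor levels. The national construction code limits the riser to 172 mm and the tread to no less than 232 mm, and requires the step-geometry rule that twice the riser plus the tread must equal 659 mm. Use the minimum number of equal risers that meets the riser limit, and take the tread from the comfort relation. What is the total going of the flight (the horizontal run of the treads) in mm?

2145 / 172 = 12.47, so 13 risers are needed.
Each riser is 2145/13 = 165 mm (≤ 172 mm).
Tread T = 659 − 2 × 165 = 329 mm (≥ 232 mm).
Going = (13 − 1) × 329 = 3948 mm.

3948 mm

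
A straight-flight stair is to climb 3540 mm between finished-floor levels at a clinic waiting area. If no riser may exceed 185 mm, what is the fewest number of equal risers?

20 risers

At most 185 each: 3540/185 = 19.14, giving 20 risers.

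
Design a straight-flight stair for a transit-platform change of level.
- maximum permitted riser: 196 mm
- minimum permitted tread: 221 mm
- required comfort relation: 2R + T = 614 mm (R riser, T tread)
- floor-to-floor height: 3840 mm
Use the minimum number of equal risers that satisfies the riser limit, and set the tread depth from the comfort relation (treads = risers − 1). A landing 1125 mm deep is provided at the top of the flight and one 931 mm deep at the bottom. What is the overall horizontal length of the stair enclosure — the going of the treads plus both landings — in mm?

3840 / 196 = 19.592 → round up to 20 risers.
R = 3840 ÷ 20 = 192 mm.
From 2R + T = 614: T = 614 − 384 = 230 mm.
Treads = 20 − 1 = 19; going = 19 × 230 = 4370 mm.
Add landings: 4370 + 1125 + 931 = 6426 mm.

6426 mm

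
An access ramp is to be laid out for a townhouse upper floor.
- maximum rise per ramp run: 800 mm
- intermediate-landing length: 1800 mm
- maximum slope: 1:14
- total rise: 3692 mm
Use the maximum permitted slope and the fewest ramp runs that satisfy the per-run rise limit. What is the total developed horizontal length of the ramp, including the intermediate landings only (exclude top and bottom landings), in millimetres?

3692 / 800 = 4.62, so 5 ramp runs are needed. That means 4 intermediate landings.
Ramp run (horizontal) at 1:14: 3692 × 14 = 51688 mm.
4 intermediate landings contribute 4 × 1800 = 7200 mm.
Total developed length = 51688 + 7200 = 58888 mm.

58888 mm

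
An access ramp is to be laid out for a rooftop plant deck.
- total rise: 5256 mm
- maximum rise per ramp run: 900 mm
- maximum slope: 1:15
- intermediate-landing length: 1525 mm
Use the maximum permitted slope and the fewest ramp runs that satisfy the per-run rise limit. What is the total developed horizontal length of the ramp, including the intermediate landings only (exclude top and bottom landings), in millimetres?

5256 / 900 = 5.84, so 6 ramp runs are needed. That means 5 intermediate landings.
Ramp run (horizontal) at 1:15: 5256 × 15 = 78840 mm.
Intermediate landings: 5 × 1525 = 7625 mm.
Developed length = 78840 + 7625 = 86465 mm.

86465 mm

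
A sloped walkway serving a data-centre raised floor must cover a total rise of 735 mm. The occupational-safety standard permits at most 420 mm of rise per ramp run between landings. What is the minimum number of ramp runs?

2 runs

735 / 420 = 1.75, so 2 ramp runs are needed.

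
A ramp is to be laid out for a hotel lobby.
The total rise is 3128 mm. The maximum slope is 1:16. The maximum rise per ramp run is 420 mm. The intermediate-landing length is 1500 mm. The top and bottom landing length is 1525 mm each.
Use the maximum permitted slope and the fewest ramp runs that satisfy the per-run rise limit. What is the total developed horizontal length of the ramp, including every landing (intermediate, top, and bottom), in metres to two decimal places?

63.60 m

At most 420 each: 3128/420 = 7.45, giving 8 ramp runs. That means 7 intermediate landings.
Horizontal run for 3128 mm of rise at 1:16 is 3128 × 16 = 50048 mm.
Intermediate landings: 7 × 1500 = 10500 mm.
Top and bottom landings: 2 × 1525 = 3050 mm.
Total = 50048 + 10500 + 3050 = 63598 mm.
= 63.60 m.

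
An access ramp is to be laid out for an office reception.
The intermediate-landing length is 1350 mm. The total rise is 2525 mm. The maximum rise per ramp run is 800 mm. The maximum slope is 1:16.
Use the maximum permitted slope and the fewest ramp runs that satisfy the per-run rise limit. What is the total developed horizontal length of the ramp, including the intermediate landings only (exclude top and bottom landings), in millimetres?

44450 mm

At most 800 each: 2525/800 = 3.16, giving 4 ramp runs. That means 3 intermediate landings.
Ramp run (horizontal) at 1:16: 2525 × 16 = 40400 mm.
3 intermediate landings contribute 3 × 1350 = 4050 mm.
Developed length = 40400 + 4050 = 44450 mm.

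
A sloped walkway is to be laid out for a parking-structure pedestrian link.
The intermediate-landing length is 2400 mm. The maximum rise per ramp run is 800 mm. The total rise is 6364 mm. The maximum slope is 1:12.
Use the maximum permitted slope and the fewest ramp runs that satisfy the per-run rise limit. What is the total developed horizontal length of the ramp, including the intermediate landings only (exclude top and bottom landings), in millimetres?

⌈6364/800⌉ = 8 ramp runs. That means 7 intermediate landings.
Ramp run (horizontal) at 1:12: 6364 × 12 = 76368 mm.
Intermediate landings: 7 × 2400 = 16800 mm.
Developed length = 76368 + 16800 = 93168 mm.

93168 mm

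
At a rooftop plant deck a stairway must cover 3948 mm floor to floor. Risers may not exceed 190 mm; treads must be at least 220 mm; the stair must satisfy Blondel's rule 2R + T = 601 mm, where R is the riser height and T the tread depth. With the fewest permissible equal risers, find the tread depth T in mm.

At most 190 each: 3948/190 = 20.78, giving 21 risers.
Riser R = 3948 / 21 = 188 mm, within the 190 mm limit.
Tread T = 601 − 2 × 188 = 225 mm (≥ 220 mm).

225 mm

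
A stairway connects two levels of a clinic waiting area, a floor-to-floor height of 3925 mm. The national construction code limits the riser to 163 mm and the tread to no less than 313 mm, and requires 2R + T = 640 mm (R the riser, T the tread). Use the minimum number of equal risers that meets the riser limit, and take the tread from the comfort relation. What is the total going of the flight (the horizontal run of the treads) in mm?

⌈3925/163⌉ = 25 risers.
R = 3925 ÷ 25 = 157 mm.
From 2R + T = 640: T = 640 − 314 = 326 mm.
Going = (25 − 1) × 326 = 7824 mm.

7824 mm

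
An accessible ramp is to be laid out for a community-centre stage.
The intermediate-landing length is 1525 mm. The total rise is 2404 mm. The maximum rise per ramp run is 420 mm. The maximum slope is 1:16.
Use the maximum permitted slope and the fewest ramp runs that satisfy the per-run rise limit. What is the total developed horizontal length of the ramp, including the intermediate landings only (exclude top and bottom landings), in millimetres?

46089 mm

2404 / 420 = 5.72, so 6 ramp runs are needed. That means 5 intermediate landings.
Horizontal run for 2404 mm of rise at 1:16 is 2404 × 16 = 38464 mm.
Intermediate landings: 5 × 1525 = 7625 mm.
Total developed length = 38464 + 7625 = 46089 mm.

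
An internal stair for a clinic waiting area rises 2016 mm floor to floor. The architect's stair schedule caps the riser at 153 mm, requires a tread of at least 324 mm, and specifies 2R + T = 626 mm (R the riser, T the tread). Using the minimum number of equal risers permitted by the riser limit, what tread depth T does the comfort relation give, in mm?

338 mm

2016 / 153 = 13.18, so 14 risers are needed.
Riser R = 2016 / 14 = 144 mm, within the 153 mm limit.
From 2R + T = 626: T = 626 − 288 = 338 mm.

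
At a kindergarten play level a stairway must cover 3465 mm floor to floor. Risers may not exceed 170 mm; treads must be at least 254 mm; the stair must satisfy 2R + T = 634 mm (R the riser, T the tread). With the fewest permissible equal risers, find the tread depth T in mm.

304 mm

3465 / 170 = 20.38, so 21 risers are needed.
Each riser is 3465/21 = 165 mm (≤ 170 mm).
Tread T = 634 − 2 × 165 = 304 mm (≥ 254 mm).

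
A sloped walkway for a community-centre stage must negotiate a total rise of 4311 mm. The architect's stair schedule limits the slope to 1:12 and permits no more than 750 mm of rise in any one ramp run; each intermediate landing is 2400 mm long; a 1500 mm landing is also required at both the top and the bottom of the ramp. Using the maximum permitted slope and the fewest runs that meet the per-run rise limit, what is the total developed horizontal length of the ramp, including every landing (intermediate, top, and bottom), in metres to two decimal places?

66.73 m

4311 / 750 = 5.75, so 6 ramp runs are needed. That means 5 intermediate landings.
Ramp run (horizontal) at 1:12: 4311 × 12 = 51732 mm.
5 intermediate landings contribute 5 × 2400 = 12000 mm.
Top and bottom landings: 2 × 1500 = 3000 mm.
Total = 51732 + 12000 + 3000 = 66732 mm.
= 66.73 m.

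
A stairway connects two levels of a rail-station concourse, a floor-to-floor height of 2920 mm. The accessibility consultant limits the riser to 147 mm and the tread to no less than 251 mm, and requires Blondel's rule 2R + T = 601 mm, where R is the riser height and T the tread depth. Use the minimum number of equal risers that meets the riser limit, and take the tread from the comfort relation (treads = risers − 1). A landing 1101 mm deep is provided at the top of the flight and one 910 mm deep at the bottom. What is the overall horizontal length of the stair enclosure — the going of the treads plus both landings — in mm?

⌈2920/147⌉ = 20 risers.
R = 2920 ÷ 20 = 146 mm.
Tread T = 601 − 2 × 146 = 309 mm (≥ 251 mm).
Going = (20 − 1) × 309 = 5871 mm.
Add landings: 5871 + 1101 + 910 = 7882 mm.

7882 mm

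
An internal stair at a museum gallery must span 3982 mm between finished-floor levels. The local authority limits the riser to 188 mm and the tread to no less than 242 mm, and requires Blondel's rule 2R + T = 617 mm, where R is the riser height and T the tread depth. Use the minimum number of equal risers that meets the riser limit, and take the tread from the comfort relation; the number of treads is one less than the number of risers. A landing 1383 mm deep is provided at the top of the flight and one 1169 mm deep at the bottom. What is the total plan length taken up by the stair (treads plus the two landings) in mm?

3982 / 188 = 21.181 → round up to 22 risers.
Each riser is 3982/22 = 181 mm (≤ 188 mm).
Tread T = 617 − 2 × 181 = 255 mm (≥ 242 mm).
Going = (22 − 1) × 255 = 5355 mm.
Add landings: 5355 + 1383 + 1169 = 7907 mm.

7907 mm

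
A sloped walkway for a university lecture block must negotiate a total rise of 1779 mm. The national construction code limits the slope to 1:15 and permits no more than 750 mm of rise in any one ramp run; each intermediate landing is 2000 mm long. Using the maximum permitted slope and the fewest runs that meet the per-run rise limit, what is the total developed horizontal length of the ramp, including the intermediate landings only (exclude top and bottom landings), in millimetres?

⌈1779/750⌉ = 3 ramp runs. That means 2 intermediate landings.
Ramp run (horizontal) at 1:15: 1779 × 15 = 26685 mm.
Intermediate landings: 2 × 2000 = 4000 mm.
Total developed length = 26685 + 4000 = 30685 mm.

30685 mm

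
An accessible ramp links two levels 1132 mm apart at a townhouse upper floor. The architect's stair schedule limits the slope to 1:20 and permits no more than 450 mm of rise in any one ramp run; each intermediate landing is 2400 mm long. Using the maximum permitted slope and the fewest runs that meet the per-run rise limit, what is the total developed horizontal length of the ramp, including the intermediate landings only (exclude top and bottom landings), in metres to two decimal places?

1132 / 450 = 2.516 → round up to 3 ramp runs. That means 2 intermediate landings.
Ramp run (horizontal) at 1:20: 1132 × 20 = 22640 mm.
2 intermediate landings contribute 2 × 2400 = 4800 mm.
Total developed length = 22640 + 4800 = 27440 mm.
= 27.44 m.

27.44 m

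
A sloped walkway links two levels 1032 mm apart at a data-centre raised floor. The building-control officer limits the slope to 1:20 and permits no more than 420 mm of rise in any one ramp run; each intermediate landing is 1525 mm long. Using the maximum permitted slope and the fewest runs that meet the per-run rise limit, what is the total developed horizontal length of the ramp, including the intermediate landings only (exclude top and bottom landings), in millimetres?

1032 / 420 = 2.46, so 3 ramp runs are needed. That means 2 intermediate landings.
Horizontal run for 1032 mm of rise at 1:20 is 1032 × 20 = 20640 mm.
2 intermediate landings contribute 2 × 1525 = 3050 mm.
Total developed length = 20640 + 3050 = 23690 mm.

23690 mm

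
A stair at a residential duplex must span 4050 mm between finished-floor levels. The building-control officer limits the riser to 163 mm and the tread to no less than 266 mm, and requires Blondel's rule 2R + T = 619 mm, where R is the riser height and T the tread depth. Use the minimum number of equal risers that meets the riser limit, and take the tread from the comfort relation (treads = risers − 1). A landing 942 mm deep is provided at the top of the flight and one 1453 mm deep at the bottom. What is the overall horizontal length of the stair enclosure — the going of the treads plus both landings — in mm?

⌈4050/163⌉ = 25 risers.
Each riser is 4050/25 = 162 mm (≤ 163 mm).
From 2R + T = 619: T = 619 − 324 = 295 mm.
Treads = 25 − 1 = 24; going = 24 × 295 = 7080 mm.
Enclosure = 7080 + 942 + 1453 = 9475 mm.

9475 mm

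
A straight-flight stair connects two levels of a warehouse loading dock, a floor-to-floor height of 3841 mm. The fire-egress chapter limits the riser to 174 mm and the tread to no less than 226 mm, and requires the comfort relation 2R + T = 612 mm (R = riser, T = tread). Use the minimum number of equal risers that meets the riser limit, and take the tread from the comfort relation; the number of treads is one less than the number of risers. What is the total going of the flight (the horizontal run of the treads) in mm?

3841 / 174 = 22.075 → round up to 23 risers.
R = 3841 ÷ 23 = 167 mm.
Tread T = 612 − 2 × 167 = 278 mm (≥ 226 mm).
Treads = 23 − 1 = 22; going = 22 × 278 = 6116 mm.

6116 mm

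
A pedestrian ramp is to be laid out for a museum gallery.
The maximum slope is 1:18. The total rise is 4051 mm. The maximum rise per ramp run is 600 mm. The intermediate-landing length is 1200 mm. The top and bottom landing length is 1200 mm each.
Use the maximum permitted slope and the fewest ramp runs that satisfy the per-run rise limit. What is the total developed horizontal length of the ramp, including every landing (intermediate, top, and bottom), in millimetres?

At most 600 each: 4051/600 = 6.75, giving 7 ramp runs. That means 6 intermediate landings.
Horizontal run for 4051 mm of rise at 1:18 is 4051 × 18 = 72918 mm.
Intermediate landings: 6 × 1200 = 7200 mm.
Top and bottom landings: 2 × 1200 = 2400 mm.
Total = 72918 + 7200 + 2400 = 82518 mm.

82518 mm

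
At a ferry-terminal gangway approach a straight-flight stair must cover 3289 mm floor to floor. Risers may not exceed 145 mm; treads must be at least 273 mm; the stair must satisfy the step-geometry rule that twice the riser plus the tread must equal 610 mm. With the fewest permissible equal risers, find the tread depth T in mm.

324 mm

⌈3289/145⌉ = 23 risers.
Riser R = 3289 / 23 = 143 mm, within the 145 mm limit.
From 2R + T = 610: T = 610 − 286 = 324 mm.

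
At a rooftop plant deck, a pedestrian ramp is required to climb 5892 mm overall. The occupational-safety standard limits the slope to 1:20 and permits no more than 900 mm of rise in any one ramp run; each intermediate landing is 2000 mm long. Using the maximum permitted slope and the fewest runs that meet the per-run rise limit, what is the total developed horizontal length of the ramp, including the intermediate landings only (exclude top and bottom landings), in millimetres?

129840 mm

5892 / 900 = 6.55, so 7 ramp runs are needed. That means 6 intermediate landings.
Horizontal run for 5892 mm of rise at 1:20 is 5892 × 20 = 117840 mm.
6 intermediate landings contribute 6 × 2000 = 12000 mm.
Developed length = 117840 + 12000 = 129840 mm.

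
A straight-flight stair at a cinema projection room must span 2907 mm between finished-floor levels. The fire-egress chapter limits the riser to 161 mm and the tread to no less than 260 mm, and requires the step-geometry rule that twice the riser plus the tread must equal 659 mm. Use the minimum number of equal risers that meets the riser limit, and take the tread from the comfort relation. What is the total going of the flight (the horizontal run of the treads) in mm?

⌈2907/161⌉ = 19 risers.
Riser R = 2907 / 19 = 153 mm, within the 161 mm limit.
From 2R + T = 659: T = 659 − 306 = 353 mm.
Treads = 19 − 1 = 18; going = 18 × 353 = 6354 mm.

6354 mm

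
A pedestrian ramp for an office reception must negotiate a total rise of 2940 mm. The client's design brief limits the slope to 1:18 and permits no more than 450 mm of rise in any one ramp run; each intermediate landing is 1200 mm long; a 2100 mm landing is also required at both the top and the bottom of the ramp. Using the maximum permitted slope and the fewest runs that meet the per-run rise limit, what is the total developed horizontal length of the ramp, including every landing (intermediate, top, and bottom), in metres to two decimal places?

⌈2940/450⌉ = 7 ramp runs. That means 6 intermediate landings.
Ramp run (horizontal) at 1:18: 2940 × 18 = 52920 mm.
Intermediate landings: 6 × 1200 = 7200 mm.
Top and bottom landings: 2 × 2100 = 4200 mm.
Total = 52920 + 7200 + 4200 = 64320 mm.
= 64.32 m.

64.32 m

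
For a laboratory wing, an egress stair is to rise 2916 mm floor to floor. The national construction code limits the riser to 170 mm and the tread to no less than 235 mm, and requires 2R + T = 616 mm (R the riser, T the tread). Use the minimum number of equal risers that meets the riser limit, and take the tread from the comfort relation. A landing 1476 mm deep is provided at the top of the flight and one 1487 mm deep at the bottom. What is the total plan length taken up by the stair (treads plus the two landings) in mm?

7927 mm

At most 170 each: 2916/170 = 17.15, giving 18 risers.
Each riser is 2916/18 = 162 mm (≤ 170 mm).
Tread T = 616 − 2 × 162 = 292 mm (≥ 235 mm).
Treads = 18 − 1 = 17; going = 17 × 292 = 4964 mm.
Enclosure = 4964 + 1476 + 1487 = 7927 mm.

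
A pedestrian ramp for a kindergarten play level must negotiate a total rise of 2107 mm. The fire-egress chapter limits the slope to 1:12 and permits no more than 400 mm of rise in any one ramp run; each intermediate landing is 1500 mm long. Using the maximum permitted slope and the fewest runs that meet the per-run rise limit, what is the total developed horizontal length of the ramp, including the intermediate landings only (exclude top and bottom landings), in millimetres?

At most 400 each: 2107/400 = 5.27, giving 6 ramp runs. That means 5 intermediate landings.
Ramp run (horizontal) at 1:12: 2107 × 12 = 25284 mm.
Intermediate landings: 5 × 1500 = 7500 mm.
Developed length = 25284 + 7500 = 32784 mm.

32784 mm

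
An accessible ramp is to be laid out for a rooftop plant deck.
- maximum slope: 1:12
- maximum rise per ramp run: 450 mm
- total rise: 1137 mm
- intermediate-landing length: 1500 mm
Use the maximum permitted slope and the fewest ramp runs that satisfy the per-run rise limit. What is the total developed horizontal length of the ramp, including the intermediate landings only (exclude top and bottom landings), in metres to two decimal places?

16.64 m

1137 / 450 = 2.527 → round up to 3 ramp runs. That means 2 intermediate landings.
Ramp run (horizontal) at 1:12: 1137 × 12 = 13644 mm.
Intermediate landings: 2 × 1500 = 3000 mm.
Total developed length = 13644 + 3000 = 16644 mm.
= 16.64 m.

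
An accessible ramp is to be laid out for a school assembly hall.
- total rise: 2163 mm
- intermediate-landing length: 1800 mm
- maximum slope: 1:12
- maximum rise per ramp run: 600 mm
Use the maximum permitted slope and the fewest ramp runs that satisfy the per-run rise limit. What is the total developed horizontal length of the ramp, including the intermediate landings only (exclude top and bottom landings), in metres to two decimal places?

2163 / 600 = 3.605 → round up to 4 ramp runs. That means 3 intermediate landings.
Horizontal run for 2163 mm of rise at 1:12 is 2163 × 12 = 25956 mm.
Intermediate landings: 3 × 1800 = 5400 mm.
Developed length = 25956 + 5400 = 31356 mm.
= 31.36 m.

31.36 m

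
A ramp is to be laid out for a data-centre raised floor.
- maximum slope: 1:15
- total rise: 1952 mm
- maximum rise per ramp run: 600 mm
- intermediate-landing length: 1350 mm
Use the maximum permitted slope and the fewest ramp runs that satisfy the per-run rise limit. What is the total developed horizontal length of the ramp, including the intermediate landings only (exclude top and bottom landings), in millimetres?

⌈1952/600⌉ = 4 ramp runs. That means 3 intermediate landings.
Horizontal run for 1952 mm of rise at 1:15 is 1952 × 15 = 29280 mm.
3 intermediate landings contribute 3 × 1350 = 4050 mm.
Developed length = 29280 + 4050 = 33330 mm.

33330 mm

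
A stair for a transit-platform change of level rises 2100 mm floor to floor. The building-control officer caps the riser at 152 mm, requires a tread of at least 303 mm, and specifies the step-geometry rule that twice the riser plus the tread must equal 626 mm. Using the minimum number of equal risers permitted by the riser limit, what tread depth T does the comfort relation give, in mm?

326 mm

2100 / 152 = 13.82, so 14 risers are needed.
Each riser is 2100/14 = 150 mm (≤ 152 mm).
T = 626 − 2·150 = 326 mm, which satisfies the 303 mm minimum.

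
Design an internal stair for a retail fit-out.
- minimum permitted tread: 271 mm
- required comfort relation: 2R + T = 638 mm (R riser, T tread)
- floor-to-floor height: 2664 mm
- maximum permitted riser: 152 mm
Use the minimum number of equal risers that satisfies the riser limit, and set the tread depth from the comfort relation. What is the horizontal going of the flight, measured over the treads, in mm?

5814 mm

At most 152 each: 2664/152 = 17.53, giving 18 risers.
Each riser is 2664/18 = 148 mm (≤ 152 mm).
T = 638 − 2·148 = 342 mm, which satisfies the 271 mm minimum.
Going = (18 − 1) × 342 = 5814 mm.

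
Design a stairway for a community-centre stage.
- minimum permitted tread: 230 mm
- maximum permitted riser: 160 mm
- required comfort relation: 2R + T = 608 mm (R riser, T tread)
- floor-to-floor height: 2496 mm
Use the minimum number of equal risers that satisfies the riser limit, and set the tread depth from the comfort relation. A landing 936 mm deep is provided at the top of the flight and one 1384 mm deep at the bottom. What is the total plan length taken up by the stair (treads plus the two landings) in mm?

6760 mm

2496 / 160 = 15.600 → round up to 16 risers.
R = 2496 ÷ 16 = 156 mm.
From 2R + T = 608: T = 608 − 312 = 296 mm.
16 risers give 15 treads; going = 15 × 296 = 4440 mm.
Enclosure = 4440 + 936 + 1384 = 6760 mm.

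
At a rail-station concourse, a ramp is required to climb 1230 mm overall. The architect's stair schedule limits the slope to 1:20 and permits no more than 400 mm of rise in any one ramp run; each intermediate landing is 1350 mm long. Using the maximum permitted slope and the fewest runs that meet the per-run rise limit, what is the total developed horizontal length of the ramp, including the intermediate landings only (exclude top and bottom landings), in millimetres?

28650 mm

At most 400 each: 1230/400 = 3.08, giving 4 ramp runs. That means 3 intermediate landings.
Ramp run (horizontal) at 1:20: 1230 × 20 = 24600 mm.
Intermediate landings: 3 × 1350 = 4050 mm.
Total developed length = 24600 + 4050 = 28650 mm.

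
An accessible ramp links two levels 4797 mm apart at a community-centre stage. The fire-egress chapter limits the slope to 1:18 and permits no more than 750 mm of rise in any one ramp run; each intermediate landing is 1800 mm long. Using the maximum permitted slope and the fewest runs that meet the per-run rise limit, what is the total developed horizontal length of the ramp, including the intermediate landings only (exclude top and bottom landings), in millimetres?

⌈4797/750⌉ = 7 ramp runs. That means 6 intermediate landings.
Ramp run (horizontal) at 1:18: 4797 × 18 = 86346 mm.
6 intermediate landings contribute 6 × 1800 = 10800 mm.
Total developed length = 86346 + 10800 = 97146 mm.

97146 mm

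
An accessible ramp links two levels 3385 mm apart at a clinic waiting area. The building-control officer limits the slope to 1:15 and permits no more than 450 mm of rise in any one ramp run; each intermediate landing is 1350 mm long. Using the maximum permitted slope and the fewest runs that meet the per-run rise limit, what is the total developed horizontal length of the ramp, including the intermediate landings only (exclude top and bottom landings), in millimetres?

60225 mm

⌈3385/450⌉ = 8 ramp runs. That means 7 intermediate landings.
Ramp run (horizontal) at 1:15: 3385 × 15 = 50775 mm.
Intermediate landings: 7 × 1350 = 9450 mm.
Developed length = 50775 + 9450 = 60225 mm.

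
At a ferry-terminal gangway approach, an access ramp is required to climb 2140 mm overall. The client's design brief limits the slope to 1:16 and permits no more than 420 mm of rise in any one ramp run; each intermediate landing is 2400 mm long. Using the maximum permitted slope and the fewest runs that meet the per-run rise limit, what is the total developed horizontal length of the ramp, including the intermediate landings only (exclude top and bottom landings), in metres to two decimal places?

At most 420 each: 2140/420 = 5.10, giving 6 ramp runs. That means 5 intermediate landings.
Horizontal run for 2140 mm of rise at 1:16 is 2140 × 16 = 34240 mm.
Intermediate landings: 5 × 2400 = 12000 mm.
Total developed length = 34240 + 12000 = 46240 mm.
= 46.24 m.

46.24 m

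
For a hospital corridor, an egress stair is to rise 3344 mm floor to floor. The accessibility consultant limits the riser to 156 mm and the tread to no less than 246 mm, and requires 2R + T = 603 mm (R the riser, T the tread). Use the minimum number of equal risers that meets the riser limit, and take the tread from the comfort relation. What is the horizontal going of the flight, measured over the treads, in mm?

6279 mm

3344 / 156 = 21.44, so 22 risers are needed.
Each riser is 3344/22 = 152 mm (≤ 156 mm).
T = 603 − 2·152 = 299 mm, which satisfies the 246 mm minimum.
Treads = 22 − 1 = 21; going = 21 × 299 = 6279 mm.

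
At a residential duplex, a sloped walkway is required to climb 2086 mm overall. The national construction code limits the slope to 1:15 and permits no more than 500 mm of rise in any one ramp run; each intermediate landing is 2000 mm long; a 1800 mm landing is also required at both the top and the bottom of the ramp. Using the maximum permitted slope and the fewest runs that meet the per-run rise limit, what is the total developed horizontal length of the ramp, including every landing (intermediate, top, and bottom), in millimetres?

42890 mm

2086 / 500 = 4.172 → round up to 5 ramp runs. That means 4 intermediate landings.
Ramp run (horizontal) at 1:15: 2086 × 15 = 31290 mm.
Intermediate landings: 4 × 2000 = 8000 mm.
Top and bottom landings: 2 × 1800 = 3600 mm.
Total = 31290 + 8000 + 3600 = 42890 mm.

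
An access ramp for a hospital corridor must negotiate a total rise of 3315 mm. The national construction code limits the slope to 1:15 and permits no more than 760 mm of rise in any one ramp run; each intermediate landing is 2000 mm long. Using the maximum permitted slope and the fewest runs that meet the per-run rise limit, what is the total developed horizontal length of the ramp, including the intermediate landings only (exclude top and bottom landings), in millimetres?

At most 760 each: 3315/760 = 4.36, giving 5 ramp runs. That means 4 intermediate landings.
Horizontal run for 3315 mm of rise at 1:15 is 3315 × 15 = 49725 mm.
Intermediate landings: 4 × 2000 = 8000 mm.
Total developed length = 49725 + 8000 = 57725 mm.

57725 mm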